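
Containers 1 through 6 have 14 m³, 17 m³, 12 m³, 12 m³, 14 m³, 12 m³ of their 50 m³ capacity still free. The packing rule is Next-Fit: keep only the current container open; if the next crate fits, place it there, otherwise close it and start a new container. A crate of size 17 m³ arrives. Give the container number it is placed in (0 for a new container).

0

Next-Fit only looks at container 6, which has 12 m³ free.
17 m³ does not fit, so a new container is opened.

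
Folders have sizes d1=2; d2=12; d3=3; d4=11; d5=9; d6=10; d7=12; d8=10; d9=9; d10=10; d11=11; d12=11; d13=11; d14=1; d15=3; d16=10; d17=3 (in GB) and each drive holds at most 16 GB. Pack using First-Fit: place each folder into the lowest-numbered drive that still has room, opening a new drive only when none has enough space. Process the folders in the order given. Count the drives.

12 drives

Put d1 (2 GB) in drive 1; 14 GB remain.
Put d2 (12 GB) in drive 1; 2 GB remain.
Put d3 (3 GB) in drive 2; 13 GB remain.
Put d4 (11 GB) in drive 2; 2 GB remain.
Put d5 (9 GB) in drive 3; 7 GB remain.
Put d6 (10 GB) in drive 4; 6 GB remain.
Put d7 (12 GB) in drive 5; 4 GB remain.
Put d8 (10 GB) in drive 6; 6 GB remain.
Put d9 (9 GB) in drive 7; 7 GB remain.
Put d10 (10 GB) in drive 8; 6 GB remain.
Put d11 (11 GB) in drive 9; 5 GB remain.
Put d12 (11 GB) in drive 10; 5 GB remain.
Put d13 (11 GB) in drive 11; 5 GB remain.
Put d14 (1 GB) in drive 1; 1 GB remain.
Put d15 (3 GB) in drive 3; 4 GB remain.
Put d16 (10 GB) in drive 12; 6 GB remain.
Put d17 (3 GB) in drive 3; 1 GB remain.
Final drives: [2,12,1] [3,11] [9,3,3] [10] [12] [10] [9] [10] [11] [11] [11] [10].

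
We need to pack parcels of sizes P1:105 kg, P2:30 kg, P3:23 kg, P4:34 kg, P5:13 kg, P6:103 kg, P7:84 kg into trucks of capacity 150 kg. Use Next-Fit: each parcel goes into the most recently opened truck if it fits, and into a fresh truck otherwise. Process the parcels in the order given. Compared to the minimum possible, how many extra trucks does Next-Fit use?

1

Next-Fit: [105,30] [23,34,13] [103] [84] → 4 trucks.
Total size 392 kg; any packing needs at least ⌈392/150⌉ = 3 trucks.
An optimal packing achieves that bound: [105,34] [103,30,13] [84,23] → 3 trucks.
Excess: 4 − 3 = 1.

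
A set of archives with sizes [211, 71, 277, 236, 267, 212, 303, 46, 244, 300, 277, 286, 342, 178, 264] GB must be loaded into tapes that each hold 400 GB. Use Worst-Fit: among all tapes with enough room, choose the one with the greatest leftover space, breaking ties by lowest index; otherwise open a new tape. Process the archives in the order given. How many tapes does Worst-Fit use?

13 tapes

211 GB → tape 1 (remaining 189 GB)
71 GB → tape 1 (remaining 118 GB)
277 GB → tape 2 (remaining 123 GB)
236 GB → tape 3 (remaining 164 GB)
267 GB → tape 4 (remaining 133 GB)
212 GB → tape 5 (remaining 188 GB)
303 GB → tape 6 (remaining 97 GB)
46 GB → tape 5 (remaining 142 GB)
244 GB → tape 7 (remaining 156 GB)
300 GB → tape 8 (remaining 100 GB)
277 GB → tape 9 (remaining 123 GB)
286 GB → tape 10 (remaining 114 GB)
342 GB → tape 11 (remaining 58 GB)
178 GB → tape 12 (remaining 222 GB)
264 GB → tape 13 (remaining 136 GB)
Final tapes: [211,71] [277] [236] [267] [212,46] [303] [244] [300] [277] [286] [342] [178] [264].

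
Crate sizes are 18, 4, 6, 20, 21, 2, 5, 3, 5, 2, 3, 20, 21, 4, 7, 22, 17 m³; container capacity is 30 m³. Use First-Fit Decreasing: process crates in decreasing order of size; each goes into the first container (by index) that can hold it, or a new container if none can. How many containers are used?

7

Sorted descending: 22, 21, 21, 20, 20, 18, 17, 7, 6, 5, 5, 4, 4, 3, 3, 2, 2.
container 1: place 22 m³, 8 m³ left
container 2: place 21 m³, 9 m³ left
container 3: place 21 m³, 9 m³ left
container 4: place 20 m³, 10 m³ left
container 5: place 20 m³, 10 m³ left
container 6: place 18 m³, 12 m³ left
container 7: place 17 m³, 13 m³ left
container 1: place 7 m³, 1 m³ left
container 2: place 6 m³, 3 m³ left
container 3: place 5 m³, 4 m³ left
container 4: place 5 m³, 5 m³ left
container 3: place 4 m³, 0 m³ left
container 4: place 4 m³, 1 m³ left
container 2: place 3 m³, 0 m³ left
container 5: place 3 m³, 7 m³ left
container 5: place 2 m³, 5 m³ left
container 5: place 2 m³, 3 m³ left
Final containers: [22,7] [21,6,3] [21,5,4] [20,5,4] [20,3,2,2] [18] [17].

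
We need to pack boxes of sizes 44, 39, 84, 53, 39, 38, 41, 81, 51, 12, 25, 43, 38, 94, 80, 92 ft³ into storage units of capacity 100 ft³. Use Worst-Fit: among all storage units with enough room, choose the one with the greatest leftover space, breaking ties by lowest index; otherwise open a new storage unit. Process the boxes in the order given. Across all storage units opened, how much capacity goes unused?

146

storage unit 1: place 44 ft³, 56 ft³ left
storage unit 1: place 39 ft³, 17 ft³ left
storage unit 2: place 84 ft³, 16 ft³ left
storage unit 3: place 53 ft³, 47 ft³ left
storage unit 3: place 39 ft³, 8 ft³ left
storage unit 4: place 38 ft³, 62 ft³ left
storage unit 4: place 41 ft³, 21 ft³ left
storage unit 5: place 81 ft³, 19 ft³ left
storage unit 6: place 51 ft³, 49 ft³ left
storage unit 6: place 12 ft³, 37 ft³ left
storage unit 6: place 25 ft³, 12 ft³ left
storage unit 7: place 43 ft³, 57 ft³ left
storage unit 7: place 38 ft³, 19 ft³ left
storage unit 8: place 94 ft³, 6 ft³ left
storage unit 9: place 80 ft³, 20 ft³ left
storage unit 10: place 92 ft³, 8 ft³ left
10 storage units × 100 ft³ = 1000 ft³; used 854 ft³; unused 146 ft³.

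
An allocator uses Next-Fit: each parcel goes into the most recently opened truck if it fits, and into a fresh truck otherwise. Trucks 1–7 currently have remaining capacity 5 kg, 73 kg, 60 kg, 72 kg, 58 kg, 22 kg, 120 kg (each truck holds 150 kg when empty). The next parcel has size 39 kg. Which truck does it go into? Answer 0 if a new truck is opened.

Next-Fit only looks at truck 7, which has 120 kg free.
39 kg fits there.

7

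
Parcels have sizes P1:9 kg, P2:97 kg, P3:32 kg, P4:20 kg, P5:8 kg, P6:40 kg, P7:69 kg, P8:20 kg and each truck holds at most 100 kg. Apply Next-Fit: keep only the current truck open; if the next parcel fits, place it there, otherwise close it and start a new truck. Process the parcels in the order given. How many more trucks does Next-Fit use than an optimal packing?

Next-Fit: [9] [97] [32,20,8,40] [69,20] → 4 trucks.
Total size 295 kg; any packing needs at least ⌈295/100⌉ = 3 trucks.
An optimal packing achieves that bound: [97] [69,20,9] [40,32,20,8] → 3 trucks.
Excess: 4 − 3 = 1.

1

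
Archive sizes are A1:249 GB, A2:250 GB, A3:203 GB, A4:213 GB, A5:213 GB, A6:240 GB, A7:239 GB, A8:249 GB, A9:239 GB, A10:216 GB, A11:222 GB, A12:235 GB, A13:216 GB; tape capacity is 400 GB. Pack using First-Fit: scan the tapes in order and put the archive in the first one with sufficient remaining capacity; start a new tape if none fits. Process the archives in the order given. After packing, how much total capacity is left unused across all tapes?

2216

A1 (249 GB) → tape 1 (remaining 151 GB)
A2 (250 GB) → tape 2 (remaining 150 GB)
A3 (203 GB) → tape 3 (remaining 197 GB)
A4 (213 GB) → tape 4 (remaining 187 GB)
A5 (213 GB) → tape 5 (remaining 187 GB)
A6 (240 GB) → tape 6 (remaining 160 GB)
A7 (239 GB) → tape 7 (remaining 161 GB)
A8 (249 GB) → tape 8 (remaining 151 GB)
A9 (239 GB) → tape 9 (remaining 161 GB)
A10 (216 GB) → tape 10 (remaining 184 GB)
A11 (222 GB) → tape 11 (remaining 178 GB)
A12 (235 GB) → tape 12 (remaining 165 GB)
A13 (216 GB) → tape 13 (remaining 184 GB)
13 tapes × 400 GB = 5200 GB; used 2984 GB; unused 2216 GB.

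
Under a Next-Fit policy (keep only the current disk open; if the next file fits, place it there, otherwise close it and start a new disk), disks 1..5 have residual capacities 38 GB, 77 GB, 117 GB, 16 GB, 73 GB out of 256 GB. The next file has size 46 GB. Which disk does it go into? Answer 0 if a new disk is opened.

5

Next-Fit only looks at disk 5, which has 73 GB free.
46 GB fits there.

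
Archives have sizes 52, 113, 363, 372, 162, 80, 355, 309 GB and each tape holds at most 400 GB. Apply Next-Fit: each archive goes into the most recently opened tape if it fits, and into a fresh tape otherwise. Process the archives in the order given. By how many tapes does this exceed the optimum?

1

Next-Fit: [52,113] [363] [372] [162,80] [355] [309] → 6 tapes.
Total size 1806 GB; any packing needs at least ⌈1806/400⌉ = 5 tapes.
An optimal packing achieves that bound: [372] [363] [355] [309,80] [162,113,52] → 5 tapes.
Excess: 6 − 5 = 1.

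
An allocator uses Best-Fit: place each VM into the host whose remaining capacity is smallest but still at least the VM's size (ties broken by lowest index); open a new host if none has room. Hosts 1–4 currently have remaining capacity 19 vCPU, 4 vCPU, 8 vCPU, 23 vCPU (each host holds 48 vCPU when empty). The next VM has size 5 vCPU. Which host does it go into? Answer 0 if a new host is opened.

Hosts with room: host 1 (19 vCPU), host 3 (8 vCPU), host 4 (23 vCPU).
Tightest fit is host 3 with 8 vCPU free.

3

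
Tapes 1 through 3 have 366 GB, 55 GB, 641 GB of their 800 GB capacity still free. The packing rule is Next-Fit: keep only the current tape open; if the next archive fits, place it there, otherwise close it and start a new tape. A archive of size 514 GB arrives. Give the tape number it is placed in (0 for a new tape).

Next-Fit only looks at tape 3, which has 641 GB free.
514 GB fits there.

3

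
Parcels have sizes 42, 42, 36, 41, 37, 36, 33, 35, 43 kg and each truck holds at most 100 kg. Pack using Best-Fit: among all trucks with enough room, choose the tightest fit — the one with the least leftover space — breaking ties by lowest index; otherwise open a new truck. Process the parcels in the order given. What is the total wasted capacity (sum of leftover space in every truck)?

42 kg → truck 1 (remaining 58 kg)
42 kg → truck 1 (remaining 16 kg)
36 kg → truck 2 (remaining 64 kg)
41 kg → truck 2 (remaining 23 kg)
37 kg → truck 3 (remaining 63 kg)
36 kg → truck 3 (remaining 27 kg)
33 kg → truck 4 (remaining 67 kg)
35 kg → truck 4 (remaining 32 kg)
43 kg → truck 5 (remaining 57 kg)
5 trucks × 100 kg = 500 kg; used 345 kg; unused 155 kg.

155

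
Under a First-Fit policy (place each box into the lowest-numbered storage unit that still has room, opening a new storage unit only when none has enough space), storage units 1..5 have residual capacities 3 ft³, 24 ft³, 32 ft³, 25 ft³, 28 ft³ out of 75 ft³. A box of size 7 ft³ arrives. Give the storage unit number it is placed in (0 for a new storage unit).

2

Storage units with room: storage unit 2 (24 ft³), storage unit 3 (32 ft³), storage unit 4 (25 ft³), storage unit 5 (28 ft³).
The first with room is storage unit 2.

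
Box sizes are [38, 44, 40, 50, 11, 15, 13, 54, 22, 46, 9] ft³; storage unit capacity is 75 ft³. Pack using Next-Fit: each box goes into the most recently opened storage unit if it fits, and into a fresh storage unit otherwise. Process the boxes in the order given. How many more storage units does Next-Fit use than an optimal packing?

Next-Fit: [38] [44] [40] [50,11] [15,13] [54] [22,46] [9] → 8 storage units.
6 boxes exceed 37.5 ft³ (half the capacity), and no two of those can share a storage unit, so at least 6 storage units are needed.
An optimal packing achieves that bound: [54,15] [50,22] [46,13,11] [44,9] [40] [38] → 6 storage units.
Excess: 8 − 6 = 2.

2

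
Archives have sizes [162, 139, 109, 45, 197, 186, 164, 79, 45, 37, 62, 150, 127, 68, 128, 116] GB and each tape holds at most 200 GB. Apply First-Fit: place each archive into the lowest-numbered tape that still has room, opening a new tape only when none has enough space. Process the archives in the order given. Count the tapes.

tape 1: place 162 GB, 38 GB left
tape 2: place 139 GB, 61 GB left
tape 3: place 109 GB, 91 GB left
tape 2: place 45 GB, 16 GB left
tape 4: place 197 GB, 3 GB left
tape 5: place 186 GB, 14 GB left
tape 6: place 164 GB, 36 GB left
tape 3: place 79 GB, 12 GB left
tape 7: place 45 GB, 155 GB left
tape 1: place 37 GB, 1 GB left
tape 7: place 62 GB, 93 GB left
tape 8: place 150 GB, 50 GB left
tape 9: place 127 GB, 73 GB left
tape 7: place 68 GB, 25 GB left
tape 10: place 128 GB, 72 GB left
tape 11: place 116 GB, 84 GB left
Final tapes: [162,37] [139,45] [109,79] [197] [186] [164] [45,62,68] [150] [127] [128] [116].

11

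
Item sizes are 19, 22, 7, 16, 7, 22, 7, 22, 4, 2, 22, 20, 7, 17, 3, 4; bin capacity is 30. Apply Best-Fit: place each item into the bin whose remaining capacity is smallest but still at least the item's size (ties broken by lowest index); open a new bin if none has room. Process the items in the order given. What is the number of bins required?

Put 19 in bin 1; 11 remain.
Put 22 in bin 2; 8 remain.
Put 7 in bin 2; 1 remain.
Put 16 in bin 3; 14 remain.
Put 7 in bin 1; 4 remain.
Put 22 in bin 4; 8 remain.
Put 7 in bin 4; 1 remain.
Put 22 in bin 5; 8 remain.
Put 4 in bin 1; 0 remain.
Put 2 in bin 5; 6 remain.
Put 22 in bin 6; 8 remain.
Put 20 in bin 7; 10 remain.
Put 7 in bin 6; 1 remain.
Put 17 in bin 8; 13 remain.
Put 3 in bin 5; 3 remain.
Put 4 in bin 7; 6 remain.
Final bins: [19,7,4] [22,7] [16] [22,7] [22,2,3] [22,7] [20,4] [17].

8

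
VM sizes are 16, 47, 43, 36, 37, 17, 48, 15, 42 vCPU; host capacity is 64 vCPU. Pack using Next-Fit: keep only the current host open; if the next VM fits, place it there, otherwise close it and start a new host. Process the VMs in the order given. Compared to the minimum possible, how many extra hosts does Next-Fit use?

Next-Fit: [16,47] [43] [36] [37,17] [48,15] [42] → 6 hosts.
6 VMs exceed 32 vCPU (half the capacity), and no two of those can share a host, so at least 6 hosts are needed.
So 6 is already optimal.

0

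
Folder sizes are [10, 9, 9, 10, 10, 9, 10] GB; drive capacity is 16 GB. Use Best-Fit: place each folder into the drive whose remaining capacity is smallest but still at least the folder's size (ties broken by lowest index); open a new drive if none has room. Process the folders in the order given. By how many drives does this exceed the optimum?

0

Best-Fit: [10] [9] [9] [10] [10] [9] [10] → 7 drives.
7 folders exceed 8 GB (half the capacity), and no two of those can share a drive, so at least 7 drives are needed.
So 7 is already optimal.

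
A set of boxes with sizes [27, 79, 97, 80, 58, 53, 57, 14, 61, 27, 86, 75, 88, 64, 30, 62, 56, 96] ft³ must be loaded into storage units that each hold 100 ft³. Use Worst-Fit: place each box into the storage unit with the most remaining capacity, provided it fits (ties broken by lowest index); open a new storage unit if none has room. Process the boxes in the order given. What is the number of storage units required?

14 storage units

27 ft³ → storage unit 1 (remaining 73 ft³)
79 ft³ → storage unit 2 (remaining 21 ft³)
97 ft³ → storage unit 3 (remaining 3 ft³)
80 ft³ → storage unit 4 (remaining 20 ft³)
58 ft³ → storage unit 1 (remaining 15 ft³)
53 ft³ → storage unit 5 (remaining 47 ft³)
57 ft³ → storage unit 6 (remaining 43 ft³)
14 ft³ → storage unit 5 (remaining 33 ft³)
61 ft³ → storage unit 7 (remaining 39 ft³)
27 ft³ → storage unit 6 (remaining 16 ft³)
86 ft³ → storage unit 8 (remaining 14 ft³)
75 ft³ → storage unit 9 (remaining 25 ft³)
88 ft³ → storage unit 10 (remaining 12 ft³)
64 ft³ → storage unit 11 (remaining 36 ft³)
30 ft³ → storage unit 7 (remaining 9 ft³)
62 ft³ → storage unit 12 (remaining 38 ft³)
56 ft³ → storage unit 13 (remaining 44 ft³)
96 ft³ → storage unit 14 (remaining 4 ft³)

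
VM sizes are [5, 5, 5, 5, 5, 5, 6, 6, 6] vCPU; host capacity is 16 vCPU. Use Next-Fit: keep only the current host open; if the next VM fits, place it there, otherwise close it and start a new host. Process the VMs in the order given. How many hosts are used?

Put 5 vCPU in host 1; 11 vCPU remain.
Put 5 vCPU in host 1; 6 vCPU remain.
Put 5 vCPU in host 1; 1 vCPU remain.
Put 5 vCPU in host 2; 11 vCPU remain.
Put 5 vCPU in host 2; 6 vCPU remain.
Put 5 vCPU in host 2; 1 vCPU remain.
Put 6 vCPU in host 3; 10 vCPU remain.
Put 6 vCPU in host 3; 4 vCPU remain.
Put 6 vCPU in host 4; 10 vCPU remain.

4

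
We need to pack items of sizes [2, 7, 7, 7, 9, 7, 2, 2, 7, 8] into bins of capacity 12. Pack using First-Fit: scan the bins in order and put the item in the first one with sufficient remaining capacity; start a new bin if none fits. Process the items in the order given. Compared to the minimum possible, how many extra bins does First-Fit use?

First-Fit: [2,7,2] [7,2] [7] [9] [7] [7] [8] → 7 bins.
7 items exceed 6 (half the capacity), and no two of those can share a bin, so at least 7 bins are needed.
So 7 is already optimal.

0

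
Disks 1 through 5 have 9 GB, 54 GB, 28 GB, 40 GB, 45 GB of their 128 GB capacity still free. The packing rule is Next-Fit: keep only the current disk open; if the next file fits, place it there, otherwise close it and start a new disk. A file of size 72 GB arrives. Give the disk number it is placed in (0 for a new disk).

0

Next-Fit only looks at disk 5, which has 45 GB free.
72 GB does not fit, so a new disk is opened.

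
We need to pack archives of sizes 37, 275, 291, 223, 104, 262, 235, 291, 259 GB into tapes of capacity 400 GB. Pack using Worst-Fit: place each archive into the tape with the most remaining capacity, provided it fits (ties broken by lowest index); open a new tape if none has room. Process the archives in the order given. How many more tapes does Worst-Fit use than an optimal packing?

Worst-Fit: [37,275] [291] [223,104] [262] [235] [291] [259] → 7 tapes.
7 archives exceed 200 GB (half the capacity), and no two of those can share a tape, so at least 7 tapes are needed.
So 7 is already optimal.

0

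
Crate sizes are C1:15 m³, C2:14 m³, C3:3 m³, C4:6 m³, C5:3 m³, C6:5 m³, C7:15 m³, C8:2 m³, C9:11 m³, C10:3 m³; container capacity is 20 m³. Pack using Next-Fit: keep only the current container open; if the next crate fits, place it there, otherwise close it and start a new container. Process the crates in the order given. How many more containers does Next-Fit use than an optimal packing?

Next-Fit: [15] [14,3] [6,3,5] [15,2] [11,3] → 5 containers.
Total size 77 m³; any packing needs at least ⌈77/20⌉ = 4 containers.
An optimal packing achieves that bound: [15,5] [15,3,2] [14,6] [11,3,3] → 4 containers.
Excess: 5 − 4 = 1.

1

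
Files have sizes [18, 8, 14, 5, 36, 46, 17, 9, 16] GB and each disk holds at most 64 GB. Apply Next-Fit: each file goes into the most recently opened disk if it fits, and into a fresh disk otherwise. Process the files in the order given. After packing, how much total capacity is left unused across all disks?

Put 18 GB in disk 1; 46 GB remain.
Put 8 GB in disk 1; 38 GB remain.
Put 14 GB in disk 1; 24 GB remain.
Put 5 GB in disk 1; 19 GB remain.
Put 36 GB in disk 2; 28 GB remain.
Put 46 GB in disk 3; 18 GB remain.
Put 17 GB in disk 3; 1 GB remain.
Put 9 GB in disk 4; 55 GB remain.
Put 16 GB in disk 4; 39 GB remain.
4 disks × 64 GB = 256 GB; used 169 GB; unused 87 GB.

87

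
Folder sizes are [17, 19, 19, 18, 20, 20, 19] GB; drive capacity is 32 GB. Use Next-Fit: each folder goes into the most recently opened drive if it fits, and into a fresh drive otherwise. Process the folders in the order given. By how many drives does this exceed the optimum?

0

Next-Fit: [17] [19] [19] [18] [20] [20] [19] → 7 drives.
7 folders exceed 16 GB (half the capacity), and no two of those can share a drive, so at least 7 drives are needed.
So 7 is already optimal.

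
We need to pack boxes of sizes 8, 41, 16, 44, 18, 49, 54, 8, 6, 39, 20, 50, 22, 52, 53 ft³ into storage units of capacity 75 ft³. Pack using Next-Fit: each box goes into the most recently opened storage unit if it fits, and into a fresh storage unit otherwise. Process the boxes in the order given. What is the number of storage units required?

storage unit 1: place 8 ft³, 67 ft³ left
storage unit 1: place 41 ft³, 26 ft³ left
storage unit 1: place 16 ft³, 10 ft³ left
storage unit 2: place 44 ft³, 31 ft³ left
storage unit 2: place 18 ft³, 13 ft³ left
storage unit 3: place 49 ft³, 26 ft³ left
storage unit 4: place 54 ft³, 21 ft³ left
storage unit 4: place 8 ft³, 13 ft³ left
storage unit 4: place 6 ft³, 7 ft³ left
storage unit 5: place 39 ft³, 36 ft³ left
storage unit 5: place 20 ft³, 16 ft³ left
storage unit 6: place 50 ft³, 25 ft³ left
storage unit 6: place 22 ft³, 3 ft³ left
storage unit 7: place 52 ft³, 23 ft³ left
storage unit 8: place 53 ft³, 22 ft³ left
Final storage units: [8,41,16] [44,18] [49] [54,8,6] [39,20] [50,22] [52] [53].

8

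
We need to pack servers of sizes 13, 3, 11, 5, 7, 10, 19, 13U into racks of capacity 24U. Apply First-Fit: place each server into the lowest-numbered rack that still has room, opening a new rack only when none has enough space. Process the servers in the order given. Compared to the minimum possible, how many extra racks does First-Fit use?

First-Fit: [13,3,5] [11,7] [10,13] [19] → 4 racks.
Total size 81U; any packing needs at least ⌈81/24⌉ = 4 racks.
So 4 is already optimal.

0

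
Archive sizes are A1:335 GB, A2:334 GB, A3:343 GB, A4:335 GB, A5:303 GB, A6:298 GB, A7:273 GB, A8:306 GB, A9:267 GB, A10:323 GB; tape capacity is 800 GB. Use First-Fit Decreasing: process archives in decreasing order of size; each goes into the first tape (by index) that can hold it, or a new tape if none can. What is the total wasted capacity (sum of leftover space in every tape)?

883

Sorted descending: 343, 335, 335, 334, 323, 306, 303, 298, 273, 267.
Put 343 GB in tape 1; 457 GB remain.
Put 335 GB in tape 1; 122 GB remain.
Put 335 GB in tape 2; 465 GB remain.
Put 334 GB in tape 2; 131 GB remain.
Put 323 GB in tape 3; 477 GB remain.
Put 306 GB in tape 3; 171 GB remain.
Put 303 GB in tape 4; 497 GB remain.
Put 298 GB in tape 4; 199 GB remain.
Put 273 GB in tape 5; 527 GB remain.
Put 267 GB in tape 5; 260 GB remain.
5 tapes × 800 GB = 4000 GB; used 3117 GB; unused 883 GB.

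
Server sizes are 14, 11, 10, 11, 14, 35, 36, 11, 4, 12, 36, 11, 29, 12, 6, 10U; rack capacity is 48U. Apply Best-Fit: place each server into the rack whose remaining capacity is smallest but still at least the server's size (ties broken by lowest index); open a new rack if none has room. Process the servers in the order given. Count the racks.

Put 14U in rack 1; 34U remain.
Put 11U in rack 1; 23U remain.
Put 10U in rack 1; 13U remain.
Put 11U in rack 1; 2U remain.
Put 14U in rack 2; 34U remain.
Put 35U in rack 3; 13U remain.
Put 36U in rack 4; 12U remain.
Put 11U in rack 4; 1U remain.
Put 4U in rack 3; 9U remain.
Put 12U in rack 2; 22U remain.
Put 36U in rack 5; 12U remain.
Put 11U in rack 5; 1U remain.
Put 29U in rack 6; 19U remain.
Put 12U in rack 6; 7U remain.
Put 6U in rack 6; 1U remain.
Put 10U in rack 2; 12U remain.
Final racks: [14,11,10,11] [14,12,10] [35,4] [36,11] [36,11] [29,12,6].

6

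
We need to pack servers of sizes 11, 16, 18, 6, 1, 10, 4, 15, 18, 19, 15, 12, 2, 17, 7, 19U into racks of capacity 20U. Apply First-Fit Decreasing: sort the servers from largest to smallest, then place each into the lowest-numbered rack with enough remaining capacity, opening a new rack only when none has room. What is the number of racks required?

Sorted descending: 19, 19, 18, 18, 17, 16, 15, 15, 12, 11, 10, 7, 6, 4, 2, 1.
Put 19U in rack 1; 1U remain.
Put 19U in rack 2; 1U remain.
Put 18U in rack 3; 2U remain.
Put 18U in rack 4; 2U remain.
Put 17U in rack 5; 3U remain.
Put 16U in rack 6; 4U remain.
Put 15U in rack 7; 5U remain.
Put 15U in rack 8; 5U remain.
Put 12U in rack 9; 8U remain.
Put 11U in rack 10; 9U remain.
Put 10U in rack 11; 10U remain.
Put 7U in rack 9; 1U remain.
Put 6U in rack 10; 3U remain.
Put 4U in rack 6; 0U remain.
Put 2U in rack 3; 0U remain.
Put 1U in rack 1; 0U remain.
Final racks: [19,1] [19] [18,2] [18] [17] [16,4] [15] [15] [12,7] [11,6] [10].

11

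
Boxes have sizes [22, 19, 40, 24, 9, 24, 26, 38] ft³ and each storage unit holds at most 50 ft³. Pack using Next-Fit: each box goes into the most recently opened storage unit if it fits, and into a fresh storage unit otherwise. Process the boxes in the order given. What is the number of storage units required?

5

Put 22 ft³ in storage unit 1; 28 ft³ remain.
Put 19 ft³ in storage unit 1; 9 ft³ remain.
Put 40 ft³ in storage unit 2; 10 ft³ remain.
Put 24 ft³ in storage unit 3; 26 ft³ remain.
Put 9 ft³ in storage unit 3; 17 ft³ remain.
Put 24 ft³ in storage unit 4; 26 ft³ remain.
Put 26 ft³ in storage unit 4; 0 ft³ remain.
Put 38 ft³ in storage unit 5; 12 ft³ remain.
Final storage units: [22,19] [40] [24,9] [24,26] [38].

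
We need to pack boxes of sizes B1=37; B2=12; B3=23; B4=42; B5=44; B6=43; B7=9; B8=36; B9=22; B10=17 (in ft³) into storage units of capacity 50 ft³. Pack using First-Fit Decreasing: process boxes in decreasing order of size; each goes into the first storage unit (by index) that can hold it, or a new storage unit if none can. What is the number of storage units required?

Sorted descending: 44, 43, 42, 37, 36, 23, 22, 17, 12, 9.
44 ft³ → storage unit 1 (remaining 6 ft³)
43 ft³ → storage unit 2 (remaining 7 ft³)
42 ft³ → storage unit 3 (remaining 8 ft³)
37 ft³ → storage unit 4 (remaining 13 ft³)
36 ft³ → storage unit 5 (remaining 14 ft³)
23 ft³ → storage unit 6 (remaining 27 ft³)
22 ft³ → storage unit 6 (remaining 5 ft³)
17 ft³ → storage unit 7 (remaining 33 ft³)
12 ft³ → storage unit 4 (remaining 1 ft³)
9 ft³ → storage unit 5 (remaining 5 ft³)
Final storage units: [44] [43] [42] [37,12] [36,9] [23,22] [17].

7 storage units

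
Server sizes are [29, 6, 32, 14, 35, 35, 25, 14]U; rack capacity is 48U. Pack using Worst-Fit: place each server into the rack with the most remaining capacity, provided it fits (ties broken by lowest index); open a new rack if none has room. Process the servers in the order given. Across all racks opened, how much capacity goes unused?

rack 1: place 29U, 19U left
rack 1: place 6U, 13U left
rack 2: place 32U, 16U left
rack 2: place 14U, 2U left
rack 3: place 35U, 13U left
rack 4: place 35U, 13U left
rack 5: place 25U, 23U left
rack 5: place 14U, 9U left
5 racks × 48U = 240U; used 190U; unused 50U.

50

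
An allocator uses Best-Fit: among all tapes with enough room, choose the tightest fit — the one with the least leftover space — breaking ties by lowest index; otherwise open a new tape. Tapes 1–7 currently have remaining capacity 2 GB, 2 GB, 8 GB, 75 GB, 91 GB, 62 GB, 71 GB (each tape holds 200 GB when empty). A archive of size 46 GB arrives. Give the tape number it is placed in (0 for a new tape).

Tapes with room: tape 4 (75 GB), tape 5 (91 GB), tape 6 (62 GB), tape 7 (71 GB).
Tightest fit is tape 6 with 62 GB free.

6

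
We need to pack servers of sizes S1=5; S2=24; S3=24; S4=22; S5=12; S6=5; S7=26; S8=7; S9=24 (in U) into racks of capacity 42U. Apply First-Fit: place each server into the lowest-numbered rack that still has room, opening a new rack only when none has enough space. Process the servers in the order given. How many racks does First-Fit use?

rack 1: place S1 (5U), 37U left
rack 1: place S2 (24U), 13U left
rack 2: place S3 (24U), 18U left
rack 3: place S4 (22U), 20U left
rack 1: place S5 (12U), 1U left
rack 2: place S6 (5U), 13U left
rack 4: place S7 (26U), 16U left
rack 2: place S8 (7U), 6U left
rack 5: place S9 (24U), 18U left
Final racks: [5,24,12] [24,5,7] [22] [26] [24].

5 racks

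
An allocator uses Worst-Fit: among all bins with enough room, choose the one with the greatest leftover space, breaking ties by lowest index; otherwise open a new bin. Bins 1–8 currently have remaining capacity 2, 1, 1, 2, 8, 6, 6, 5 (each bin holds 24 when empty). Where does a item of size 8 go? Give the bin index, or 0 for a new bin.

Bins with room: bin 5 (8).
Most room is bin 5 with 8 free.

5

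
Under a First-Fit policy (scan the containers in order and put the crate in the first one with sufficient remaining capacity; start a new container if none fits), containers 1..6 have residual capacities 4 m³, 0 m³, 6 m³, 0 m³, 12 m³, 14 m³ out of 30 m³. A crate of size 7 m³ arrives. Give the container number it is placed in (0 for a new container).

Containers with room: container 5 (12 m³), container 6 (14 m³).
The first with room is container 5.

5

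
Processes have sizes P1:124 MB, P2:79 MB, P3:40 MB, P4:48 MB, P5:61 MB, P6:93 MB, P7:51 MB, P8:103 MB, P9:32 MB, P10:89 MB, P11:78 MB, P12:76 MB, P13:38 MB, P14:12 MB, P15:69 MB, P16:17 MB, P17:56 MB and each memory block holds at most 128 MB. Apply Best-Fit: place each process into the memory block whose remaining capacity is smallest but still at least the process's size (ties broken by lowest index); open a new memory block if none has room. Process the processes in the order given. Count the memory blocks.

Put P1 (124 MB) in memory block 1; 4 MB remain.
Put P2 (79 MB) in memory block 2; 49 MB remain.
Put P3 (40 MB) in memory block 2; 9 MB remain.
Put P4 (48 MB) in memory block 3; 80 MB remain.
Put P5 (61 MB) in memory block 3; 19 MB remain.
Put P6 (93 MB) in memory block 4; 35 MB remain.
Put P7 (51 MB) in memory block 5; 77 MB remain.
Put P8 (103 MB) in memory block 6; 25 MB remain.
Put P9 (32 MB) in memory block 4; 3 MB remain.
Put P10 (89 MB) in memory block 7; 39 MB remain.
Put P11 (78 MB) in memory block 8; 50 MB remain.
Put P12 (76 MB) in memory block 5; 1 MB remain.
Put P13 (38 MB) in memory block 7; 1 MB remain.
Put P14 (12 MB) in memory block 3; 7 MB remain.
Put P15 (69 MB) in memory block 9; 59 MB remain.
Put P16 (17 MB) in memory block 6; 8 MB remain.
Put P17 (56 MB) in memory block 9; 3 MB remain.

9 memory blocks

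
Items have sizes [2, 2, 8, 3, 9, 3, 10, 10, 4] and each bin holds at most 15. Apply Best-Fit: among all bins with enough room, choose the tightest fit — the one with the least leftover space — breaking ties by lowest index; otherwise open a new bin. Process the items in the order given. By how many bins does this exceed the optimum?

0

Best-Fit: [2,2,8,3] [9,3] [10,4] [10] → 4 bins.
Total size 51; any packing needs at least ⌈51/15⌉ = 4 bins.
So 4 is already optimal.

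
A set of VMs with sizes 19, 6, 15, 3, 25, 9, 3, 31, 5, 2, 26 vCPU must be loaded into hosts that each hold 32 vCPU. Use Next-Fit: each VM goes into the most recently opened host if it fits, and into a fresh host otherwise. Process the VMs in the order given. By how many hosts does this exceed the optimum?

Next-Fit: [19,6] [15,3] [25] [9,3] [31] [5,2] [26] → 7 hosts.
Total size 144 vCPU; any packing needs at least ⌈144/32⌉ = 5 hosts.
An optimal packing achieves that bound: [31] [26,6] [25,5,2] [19,9,3] [15,3] → 5 hosts.
Excess: 7 − 5 = 2.

2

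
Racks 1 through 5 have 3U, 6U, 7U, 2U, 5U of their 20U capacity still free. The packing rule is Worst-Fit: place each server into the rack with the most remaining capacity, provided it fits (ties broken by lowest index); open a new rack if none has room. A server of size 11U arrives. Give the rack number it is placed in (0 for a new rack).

No rack has ≥ 11U free, so a new rack is opened.

0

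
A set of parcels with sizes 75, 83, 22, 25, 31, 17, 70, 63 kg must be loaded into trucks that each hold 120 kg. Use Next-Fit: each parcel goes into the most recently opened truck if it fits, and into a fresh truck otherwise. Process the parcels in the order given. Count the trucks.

truck 1: place 75 kg, 45 kg left
truck 2: place 83 kg, 37 kg left
truck 2: place 22 kg, 15 kg left
truck 3: place 25 kg, 95 kg left
truck 3: place 31 kg, 64 kg left
truck 3: place 17 kg, 47 kg left
truck 4: place 70 kg, 50 kg left
truck 5: place 63 kg, 57 kg left
Final trucks: [75] [83,22] [25,31,17] [70] [63].

5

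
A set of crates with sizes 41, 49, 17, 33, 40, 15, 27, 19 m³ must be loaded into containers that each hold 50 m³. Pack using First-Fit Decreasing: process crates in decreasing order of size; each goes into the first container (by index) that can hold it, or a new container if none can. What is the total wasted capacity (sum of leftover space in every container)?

Sorted descending: 49, 41, 40, 33, 27, 19, 17, 15.
container 1: place 49 m³, 1 m³ left
container 2: place 41 m³, 9 m³ left
container 3: place 40 m³, 10 m³ left
container 4: place 33 m³, 17 m³ left
container 5: place 27 m³, 23 m³ left
container 5: place 19 m³, 4 m³ left
container 4: place 17 m³, 0 m³ left
container 6: place 15 m³, 35 m³ left
6 containers × 50 m³ = 300 m³; used 241 m³; unused 59 m³.

59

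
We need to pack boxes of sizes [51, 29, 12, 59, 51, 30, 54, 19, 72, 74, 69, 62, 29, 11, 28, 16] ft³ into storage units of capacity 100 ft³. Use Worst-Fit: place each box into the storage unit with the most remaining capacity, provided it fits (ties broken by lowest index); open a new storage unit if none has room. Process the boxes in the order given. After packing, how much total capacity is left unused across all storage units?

134

Put 51 ft³ in storage unit 1; 49 ft³ remain.
Put 29 ft³ in storage unit 1; 20 ft³ remain.
Put 12 ft³ in storage unit 1; 8 ft³ remain.
Put 59 ft³ in storage unit 2; 41 ft³ remain.
Put 51 ft³ in storage unit 3; 49 ft³ remain.
Put 30 ft³ in storage unit 3; 19 ft³ remain.
Put 54 ft³ in storage unit 4; 46 ft³ remain.
Put 19 ft³ in storage unit 4; 27 ft³ remain.
Put 72 ft³ in storage unit 5; 28 ft³ remain.
Put 74 ft³ in storage unit 6; 26 ft³ remain.
Put 69 ft³ in storage unit 7; 31 ft³ remain.
Put 62 ft³ in storage unit 8; 38 ft³ remain.
Put 29 ft³ in storage unit 2; 12 ft³ remain.
Put 11 ft³ in storage unit 8; 27 ft³ remain.
Put 28 ft³ in storage unit 7; 3 ft³ remain.
Put 16 ft³ in storage unit 5; 12 ft³ remain.
8 storage units × 100 ft³ = 800 ft³; used 666 ft³; unused 134 ft³.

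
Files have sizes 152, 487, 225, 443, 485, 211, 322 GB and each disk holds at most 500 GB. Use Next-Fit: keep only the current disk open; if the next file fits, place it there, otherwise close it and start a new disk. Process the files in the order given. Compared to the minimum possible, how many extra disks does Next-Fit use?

Next-Fit: [152] [487] [225] [443] [485] [211] [322] → 7 disks.
Total size 2325 GB; any packing needs at least ⌈2325/500⌉ = 5 disks.
An optimal packing achieves that bound: [487] [485] [443] [322,152] [225,211] → 5 disks.
Excess: 7 − 5 = 2.

2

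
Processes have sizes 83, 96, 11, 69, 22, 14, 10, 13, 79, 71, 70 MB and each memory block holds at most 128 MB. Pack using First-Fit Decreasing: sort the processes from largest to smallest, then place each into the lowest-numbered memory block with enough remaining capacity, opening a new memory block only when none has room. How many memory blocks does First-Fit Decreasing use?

Sorted descending: 96, 83, 79, 71, 70, 69, 22, 14, 13, 11, 10.
memory block 1: place 96 MB, 32 MB left
memory block 2: place 83 MB, 45 MB left
memory block 3: place 79 MB, 49 MB left
memory block 4: place 71 MB, 57 MB left
memory block 5: place 70 MB, 58 MB left
memory block 6: place 69 MB, 59 MB left
memory block 1: place 22 MB, 10 MB left
memory block 2: place 14 MB, 31 MB left
memory block 2: place 13 MB, 18 MB left
memory block 2: place 11 MB, 7 MB left
memory block 1: place 10 MB, 0 MB left
Final memory blocks: [96,22,10] [83,14,13,11] [79] [71] [70] [69].

6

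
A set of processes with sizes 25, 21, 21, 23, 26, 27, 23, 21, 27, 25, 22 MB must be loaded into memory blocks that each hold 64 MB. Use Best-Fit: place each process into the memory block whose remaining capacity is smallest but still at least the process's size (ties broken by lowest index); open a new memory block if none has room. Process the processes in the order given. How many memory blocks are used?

Put 25 MB in memory block 1; 39 MB remain.
Put 21 MB in memory block 1; 18 MB remain.
Put 21 MB in memory block 2; 43 MB remain.
Put 23 MB in memory block 2; 20 MB remain.
Put 26 MB in memory block 3; 38 MB remain.
Put 27 MB in memory block 3; 11 MB remain.
Put 23 MB in memory block 4; 41 MB remain.
Put 21 MB in memory block 4; 20 MB remain.
Put 27 MB in memory block 5; 37 MB remain.
Put 25 MB in memory block 5; 12 MB remain.
Put 22 MB in memory block 6; 42 MB remain.

6 memory blocks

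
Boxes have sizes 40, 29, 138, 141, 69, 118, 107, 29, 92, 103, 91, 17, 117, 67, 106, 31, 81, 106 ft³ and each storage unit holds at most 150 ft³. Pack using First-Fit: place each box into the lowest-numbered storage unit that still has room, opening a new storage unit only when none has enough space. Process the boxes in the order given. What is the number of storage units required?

Put 40 ft³ in storage unit 1; 110 ft³ remain.
Put 29 ft³ in storage unit 1; 81 ft³ remain.
Put 138 ft³ in storage unit 2; 12 ft³ remain.
Put 141 ft³ in storage unit 3; 9 ft³ remain.
Put 69 ft³ in storage unit 1; 12 ft³ remain.
Put 118 ft³ in storage unit 4; 32 ft³ remain.
Put 107 ft³ in storage unit 5; 43 ft³ remain.
Put 29 ft³ in storage unit 4; 3 ft³ remain.
Put 92 ft³ in storage unit 6; 58 ft³ remain.
Put 103 ft³ in storage unit 7; 47 ft³ remain.
Put 91 ft³ in storage unit 8; 59 ft³ remain.
Put 17 ft³ in storage unit 5; 26 ft³ remain.
Put 117 ft³ in storage unit 9; 33 ft³ remain.
Put 67 ft³ in storage unit 10; 83 ft³ remain.
Put 106 ft³ in storage unit 11; 44 ft³ remain.
Put 31 ft³ in storage unit 6; 27 ft³ remain.
Put 81 ft³ in storage unit 10; 2 ft³ remain.
Put 106 ft³ in storage unit 12; 44 ft³ remain.
Final storage units: [40,29,69] [138] [141] [118,29] [107,17] [92,31] [103] [91] [117] [67,81] [106] [106].

12 storage units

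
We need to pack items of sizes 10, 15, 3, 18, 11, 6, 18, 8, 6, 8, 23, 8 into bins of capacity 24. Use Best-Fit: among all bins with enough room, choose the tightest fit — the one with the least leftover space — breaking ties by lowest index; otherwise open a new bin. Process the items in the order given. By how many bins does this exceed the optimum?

0

Best-Fit: [10,11] [15,3,6] [18,6] [18] [8,8,8] [23] → 6 bins.
Total size 134; any packing needs at least ⌈134/24⌉ = 6 bins.
So 6 is already optimal.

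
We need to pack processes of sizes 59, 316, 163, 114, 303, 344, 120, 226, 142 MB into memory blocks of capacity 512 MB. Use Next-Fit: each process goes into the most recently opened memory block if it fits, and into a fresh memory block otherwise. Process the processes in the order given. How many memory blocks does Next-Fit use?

5

59 MB → memory block 1 (remaining 453 MB)
316 MB → memory block 1 (remaining 137 MB)
163 MB → memory block 2 (remaining 349 MB)
114 MB → memory block 2 (remaining 235 MB)
303 MB → memory block 3 (remaining 209 MB)
344 MB → memory block 4 (remaining 168 MB)
120 MB → memory block 4 (remaining 48 MB)
226 MB → memory block 5 (remaining 286 MB)
142 MB → memory block 5 (remaining 144 MB)
Final memory blocks: [59,316] [163,114] [303] [344,120] [226,142].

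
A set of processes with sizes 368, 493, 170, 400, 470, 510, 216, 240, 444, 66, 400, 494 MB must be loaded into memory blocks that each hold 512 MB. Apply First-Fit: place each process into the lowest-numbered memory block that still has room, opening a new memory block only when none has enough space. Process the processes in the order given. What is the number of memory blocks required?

10 memory blocks

Put 368 MB in memory block 1; 144 MB remain.
Put 493 MB in memory block 2; 19 MB remain.
Put 170 MB in memory block 3; 342 MB remain.
Put 400 MB in memory block 4; 112 MB remain.
Put 470 MB in memory block 5; 42 MB remain.
Put 510 MB in memory block 6; 2 MB remain.
Put 216 MB in memory block 3; 126 MB remain.
Put 240 MB in memory block 7; 272 MB remain.
Put 444 MB in memory block 8; 68 MB remain.
Put 66 MB in memory block 1; 78 MB remain.
Put 400 MB in memory block 9; 112 MB remain.
Put 494 MB in memory block 10; 18 MB remain.
Final memory blocks: [368,66] [493] [170,216] [400] [470] [510] [240] [444] [400] [494].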